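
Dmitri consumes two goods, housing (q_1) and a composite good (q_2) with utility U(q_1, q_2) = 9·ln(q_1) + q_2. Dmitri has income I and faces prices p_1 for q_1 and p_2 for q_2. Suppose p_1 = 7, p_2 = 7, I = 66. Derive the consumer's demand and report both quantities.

q_1* = 9, q_2* = 0.4286

Set MRS = p_1/p_2: (9/q_1)/1 = p_1/p_2.
So q_1*(p_1,p_2) = 9·p_2/p_1, independent of income; and q_2* = (I − 9·p_2)/p_2.
At the given prices: q_1* = 9·7/7 = 9, and q_2* = 0.4286.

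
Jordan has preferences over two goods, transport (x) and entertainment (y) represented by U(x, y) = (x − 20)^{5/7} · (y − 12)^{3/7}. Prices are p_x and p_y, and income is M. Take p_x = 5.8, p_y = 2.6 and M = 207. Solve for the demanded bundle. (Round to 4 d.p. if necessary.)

x* = 26.444, y* = 20.625

MRS = (5/3)·(y−12)/(x−20). Tangency with p_x/p_y gives y−12 = (3/5)·(p_x/p_y)·(x−20).
After buying the subsistence bundle (20, 12), a share 0.625 of the remaining income goes to x: x* = 20 + 0.625·(M − 20p_x − 12p_y)/p_x.
Discretionary income = 207 − 20·5.8 − 12·2.6 = 59.8; x* = 20 + 0.625·59.8/5.8 = 26.444; y* = 12 + 0.375·59.8/2.6 = 20.625.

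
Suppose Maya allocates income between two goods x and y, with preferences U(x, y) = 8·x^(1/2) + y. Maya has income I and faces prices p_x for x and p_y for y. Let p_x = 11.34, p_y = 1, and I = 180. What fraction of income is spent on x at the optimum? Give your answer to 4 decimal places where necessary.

Set MRS = p_x/p_y: 4·x^(−1/2) = p_x/p_y.
Thus x* = (4·p_y/p_x)² — independent of I — with the rest of income spent on y.
Plugging in: x* = (4·1/11.34)² = 0.1244, y* = 178.5891.
Expenditure on x: 11.34·0.1244 = 1.4109; share = 0.0078.

share on x = 0.0078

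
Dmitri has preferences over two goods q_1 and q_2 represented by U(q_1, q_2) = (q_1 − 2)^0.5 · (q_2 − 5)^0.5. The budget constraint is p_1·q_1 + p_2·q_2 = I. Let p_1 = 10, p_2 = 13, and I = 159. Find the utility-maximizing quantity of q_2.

This is Cobb-Douglas in (q_1−2, q_2−5): tangency gives 0.5·p_2·(q_2−5) = 0.5·p_1·(q_1−2).
After buying the subsistence bundle (2, 5), a share 0.5 of the remaining income goes to q_1: q_1* = 2 + 0.5·(I − 2p_1 − 5p_2)/p_1.
Discretionary income = 159 − 2·10 − 5·13 = 74; q_2* = 5 + 0.5·74/13 = 7.8462.

q_2* = 7.8462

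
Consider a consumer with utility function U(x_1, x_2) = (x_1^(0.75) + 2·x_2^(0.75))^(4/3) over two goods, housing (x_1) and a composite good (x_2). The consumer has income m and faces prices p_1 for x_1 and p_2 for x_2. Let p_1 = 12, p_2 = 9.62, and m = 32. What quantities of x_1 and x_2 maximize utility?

x_1* = 0.0832, x_2* = 3.2226

MU_x_1 ∝ x_1^(-0.25), MU_x_2 ∝ 2·x_2^(-0.25), so MRS = (1/2)·(x_2/x_1)^(0.25) = p_1/p_2.
Hence x_2/x_1 = (2·p_1/p_2)^(1/(0.25)), i.e. raised to the 4 power.
With the ratio pinned down, the budget gives x_1* = m/(p_1 + p_2·(x_2/x_1)) and x_2* = (x_2/x_1)·x_1*.
Numerically x_2/x_1 = 38.738668, so x_1* = 32/(12 + 9.62·38.738668) = 0.0832 and x_2* = 38.738668·0.0832 = 3.2226.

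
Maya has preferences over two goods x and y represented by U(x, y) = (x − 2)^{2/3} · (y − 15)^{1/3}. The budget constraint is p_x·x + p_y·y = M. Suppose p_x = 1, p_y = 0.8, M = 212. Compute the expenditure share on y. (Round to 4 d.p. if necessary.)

Substituting into the budget: x* = 2 + 2/3·(M − 2·p_x − 15·p_y)/p_x, and y* = 15 + 1/3·(…)/p_y.
Discretionary income = 212 − 2·1 − 15·0.8 = 198; x* = 2 + 2/3·198/1 = 134; y* = 15 + 1/3·198/0.8 = 97.5.
Expenditure on y: 0.8·97.5 = 78; share = 0.3679.

share on y = 0.3679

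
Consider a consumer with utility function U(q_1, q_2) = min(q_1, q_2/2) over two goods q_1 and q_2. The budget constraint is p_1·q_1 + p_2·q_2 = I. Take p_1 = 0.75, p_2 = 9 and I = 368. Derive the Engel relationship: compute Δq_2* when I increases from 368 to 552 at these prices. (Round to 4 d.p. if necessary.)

Demand: q_1*(p_1,p_2,I) = I/(p_1 + 2·p_2), q_2* = 2·I/(p_1 + 2·p_2).
Here 0.75 + 2·9 = 18.75, giving q_2* = 39.2533.
At I' = 552: q_2* = 58.88. Change: 58.88 − 39.2533 = 19.6267.

Δq_2* = 19.6267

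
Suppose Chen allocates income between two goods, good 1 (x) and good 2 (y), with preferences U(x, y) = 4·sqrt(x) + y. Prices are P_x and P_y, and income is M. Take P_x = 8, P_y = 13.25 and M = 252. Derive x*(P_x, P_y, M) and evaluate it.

Utility is quasi-linear in y; the FOC for x is 2/√x = P_x/P_y.
Thus x* = (2·P_y/P_x)² — independent of M — with the rest of income spent on y.
Plugging in: x* = (2·13.25/8)² = 10.9727.

x* = 10.9727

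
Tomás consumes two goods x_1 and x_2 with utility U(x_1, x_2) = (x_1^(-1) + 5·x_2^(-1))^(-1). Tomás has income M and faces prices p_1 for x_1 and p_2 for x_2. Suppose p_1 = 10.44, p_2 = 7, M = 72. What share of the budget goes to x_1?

share on x_1 = 0.3532

MU_x_1 ∝ x_1^(-2), MU_x_2 ∝ 5·x_2^(-2), so MRS = (1/5)·(x_2/x_1)^(2) = p_1/p_2.
Hence x_2/x_1 = (5·p_1/p_2)^(1/(2)), i.e. raised to the 0.5 power.
Substitute x_2 = (x_2/x_1)·x_1 into the budget: x_1* = M/(p_1 + p_2·(x_2/x_1)).
Numerically x_2/x_1 = 2.730777, so x_1* = 72/(10.44 + 7·2.730777) = 2.4361 and x_2* = 2.730777·2.4361 = 6.6524.
Expenditure on x_1: 10.44·2.4361 = 25.4329; share = 0.3532.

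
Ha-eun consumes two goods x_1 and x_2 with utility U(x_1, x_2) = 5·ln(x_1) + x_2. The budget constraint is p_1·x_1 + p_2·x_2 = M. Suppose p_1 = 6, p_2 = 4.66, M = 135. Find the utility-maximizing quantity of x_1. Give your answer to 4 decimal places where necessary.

x_1* = 3.8833

So x_1*(p_1,p_2) = 5·p_2/p_1, independent of income; and x_2* = (M − 5·p_2)/p_2.
At the given prices: x_1* = 5·4.66/6 = 3.8833.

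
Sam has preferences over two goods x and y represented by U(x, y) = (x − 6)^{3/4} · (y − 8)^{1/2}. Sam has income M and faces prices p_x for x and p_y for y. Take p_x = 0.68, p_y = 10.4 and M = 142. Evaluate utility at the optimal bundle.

V = 26.5722

Discretionary income = 142 − 6·0.68 − 8·10.4 = 54.72; x* = 6 + 0.6·54.72/0.68 = 54.2824; y* = 8 + 0.4·54.72/10.4 = 10.1046.
Utility at the optimum: U(54.2824, 10.1046) = 26.5722.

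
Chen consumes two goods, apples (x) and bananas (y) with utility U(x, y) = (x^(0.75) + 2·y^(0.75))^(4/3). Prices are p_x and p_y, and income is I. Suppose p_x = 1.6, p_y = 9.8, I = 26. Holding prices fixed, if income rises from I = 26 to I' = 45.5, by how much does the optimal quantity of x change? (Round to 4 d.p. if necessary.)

MU_x ∝ x^(-0.25), MU_y ∝ 2·y^(-0.25), so MRS = (1/2)·(y/x)^(0.25) = p_x/p_y.
Solve for the ratio: y/x = [2·p_x/p_y]^(4).
With the ratio pinned down, the budget gives x* = I/(p_x + p_y·(y/x)) and y* = (y/x)·x*.
Numerically y/x = 0.011368, so x* = 26/(1.6 + 9.8·0.011368) = 15.1922.
At I' = 45.5: x* = 26.5863. Change: 26.5863 − 15.1922 = 11.3941.

Δx* = 11.3941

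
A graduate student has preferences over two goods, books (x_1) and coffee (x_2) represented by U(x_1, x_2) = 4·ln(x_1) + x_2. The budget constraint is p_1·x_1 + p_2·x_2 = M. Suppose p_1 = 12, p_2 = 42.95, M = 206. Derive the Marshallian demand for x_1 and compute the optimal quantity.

Set MRS = p_1/p_2: (4/x_1)/1 = p_1/p_2.
So x_1*(p_1,p_2) = 4·p_2/p_1, independent of income; and x_2* = (M − 4·p_2)/p_2.
At the given prices: x_1* = 4·42.95/12 = 14.3167.

x_1* = 14.3167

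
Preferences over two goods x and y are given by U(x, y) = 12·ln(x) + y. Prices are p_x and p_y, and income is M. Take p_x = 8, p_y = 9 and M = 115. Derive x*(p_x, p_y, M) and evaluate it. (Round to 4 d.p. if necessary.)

x* = 13.5

Set MRS = p_x/p_y: (12/x)/1 = p_x/p_y.
So x*(p_x,p_y) = 12·p_y/p_x, independent of income; and y* = (M − 12·p_y)/p_y.
At the given prices: x* = 12·9/8 = 13.5.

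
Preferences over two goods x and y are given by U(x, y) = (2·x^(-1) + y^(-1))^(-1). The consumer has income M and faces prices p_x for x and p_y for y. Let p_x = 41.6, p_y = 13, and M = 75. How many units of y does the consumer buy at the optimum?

y* = 1.6344

Substitute y = (y/x)·x into the budget: x* = M/(p_x + p_y·(y/x)).
Numerically y/x = 1.264911, so x* = 75/(41.6 + 13·1.264911) = 1.2921 and y* = 1.264911·1.2921 = 1.6344.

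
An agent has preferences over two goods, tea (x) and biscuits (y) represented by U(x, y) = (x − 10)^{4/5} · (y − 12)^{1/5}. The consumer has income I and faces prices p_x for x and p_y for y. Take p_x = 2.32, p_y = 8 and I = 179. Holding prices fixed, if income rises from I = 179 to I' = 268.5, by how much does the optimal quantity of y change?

Δy* = 2.2375

This is Cobb-Douglas in (x−10, y−12): tangency gives 0.8·p_y·(y−12) = 0.2·p_x·(x−10).
Substituting into the budget: x* = 10 + 0.8·(I − 10·p_x − 12·p_y)/p_x, and y* = 12 + 0.2·(…)/p_y.
Discretionary income = 179 − 10·2.32 − 12·8 = 59.8; y* = 12 + 0.2·59.8/8 = 13.495.
At I' = 268.5: y* = 15.7325. Change: 15.7325 − 13.495 = 2.2375.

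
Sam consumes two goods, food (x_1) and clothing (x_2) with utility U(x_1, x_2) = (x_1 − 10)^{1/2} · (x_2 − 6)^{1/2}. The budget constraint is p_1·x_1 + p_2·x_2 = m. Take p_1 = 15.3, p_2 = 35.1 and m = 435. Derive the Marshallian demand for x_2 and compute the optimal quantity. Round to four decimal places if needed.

This is Cobb-Douglas in (x_1−10, x_2−6): tangency gives 0.5·p_2·(x_2−6) = 0.5·p_1·(x_1−10).
Substituting into the budget: x_1* = 10 + 0.5·(m − 10·p_1 − 6·p_2)/p_1, and x_2* = 6 + 0.5·(…)/p_2.
Discretionary income = 435 − 10·15.3 − 6·35.1 = 71.4; x_2* = 6 + 0.5·71.4/35.1 = 7.0171.

x_2* = 7.0171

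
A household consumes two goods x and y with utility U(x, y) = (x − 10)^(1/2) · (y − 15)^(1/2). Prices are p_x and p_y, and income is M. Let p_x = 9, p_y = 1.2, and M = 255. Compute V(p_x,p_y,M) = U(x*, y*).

This is Cobb-Douglas in (x−10, y−15): tangency gives 0.5·p_y·(y−15) = 0.5·p_x·(x−10).
After buying the subsistence bundle (10, 15), a share 0.5 of the remaining income goes to x: x* = 10 + 0.5·(M − 10p_x − 15p_y)/p_x.
Discretionary income = 255 − 10·9 − 15·1.2 = 147; x* = 10 + 0.5·147/9 = 18.1667; y* = 15 + 0.5·147/1.2 = 76.25.
Utility at the optimum: U(18.1667, 76.25) = 22.3653.

V = 22.3653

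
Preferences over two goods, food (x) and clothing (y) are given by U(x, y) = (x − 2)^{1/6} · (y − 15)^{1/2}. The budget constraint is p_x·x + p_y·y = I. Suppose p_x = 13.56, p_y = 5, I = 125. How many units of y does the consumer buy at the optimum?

This is Cobb-Douglas in (x−2, y−15): tangency gives 1/6·p_y·(y−15) = 0.5·p_x·(x−2).
Substituting into the budget: x* = 2 + 0.25·(I − 2·p_x − 15·p_y)/p_x, and y* = 15 + 0.75·(…)/p_y.
Discretionary income = 125 − 2·13.56 − 15·5 = 22.88; y* = 15 + 0.75·22.88/5 = 18.432.

y* = 18.432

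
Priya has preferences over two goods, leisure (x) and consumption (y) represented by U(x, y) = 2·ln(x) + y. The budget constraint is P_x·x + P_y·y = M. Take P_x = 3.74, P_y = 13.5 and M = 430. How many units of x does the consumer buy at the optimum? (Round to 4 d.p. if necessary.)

x* = 7.2193

MU_x = 2/x, MU_y = 1. Tangency: 2/x = P_x/P_y.
So x*(P_x,P_y) = 2·P_y/P_x, independent of income; and y* = (M − 2·P_y)/P_y.
At the given prices: x* = 2·13.5/3.74 = 7.2193.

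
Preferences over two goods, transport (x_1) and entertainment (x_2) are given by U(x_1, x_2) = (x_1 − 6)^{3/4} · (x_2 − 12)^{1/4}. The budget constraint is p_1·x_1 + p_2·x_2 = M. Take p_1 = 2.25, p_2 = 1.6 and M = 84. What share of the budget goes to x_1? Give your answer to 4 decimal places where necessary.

MRS = 3·(x_2−12)/(x_1−6). Tangency with p_1/p_2 gives x_2−12 = (1/3)·(p_1/p_2)·(x_1−6).
Substituting into the budget: x_1* = 6 + 0.75·(M − 6·p_1 − 12·p_2)/p_1, and x_2* = 12 + 0.25·(…)/p_2.
Discretionary income = 84 − 6·2.25 − 12·1.6 = 51.3; x_1* = 6 + 0.75·51.3/2.25 = 23.1; x_2* = 12 + 0.25·51.3/1.6 = 20.0156.
Expenditure on x_1: 2.25·23.1 = 51.975; share = 0.6188.

share on x_1 = 0.6188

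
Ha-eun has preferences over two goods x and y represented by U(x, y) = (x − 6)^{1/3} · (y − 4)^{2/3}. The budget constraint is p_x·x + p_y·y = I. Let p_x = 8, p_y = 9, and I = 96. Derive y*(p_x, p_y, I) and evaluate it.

Let x' = x−6, y' = y−4. MRS = (1/2)·y'/x' = p_x/p_y.
After buying the subsistence bundle (6, 4), a share 1/3 of the remaining income goes to x: x* = 6 + 1/3·(I − 6p_x − 4p_y)/p_x.
Discretionary income = 96 − 6·8 − 4·9 = 12; y* = 4 + 2/3·12/9 = 4.8889.

y* = 4.8889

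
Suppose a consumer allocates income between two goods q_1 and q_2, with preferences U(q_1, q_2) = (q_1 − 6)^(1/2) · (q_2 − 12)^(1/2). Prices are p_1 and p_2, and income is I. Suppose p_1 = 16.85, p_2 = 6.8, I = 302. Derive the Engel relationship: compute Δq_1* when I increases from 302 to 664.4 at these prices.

Δq_1* = 10.7537

MRS = (q_2−12)/(q_1−6). Tangency with p_1/p_2 gives q_2−12 = (p_1/p_2)·(q_1−6).
Substituting into the budget: q_1* = 6 + 0.5·(I − 6·p_1 − 12·p_2)/p_1, and q_2* = 12 + 0.5·(…)/p_2.
Discretionary income = 302 − 6·16.85 − 12·6.8 = 119.3; q_1* = 6 + 0.5·119.3/16.85 = 9.5401.
At I' = 664.4: q_1* = 20.2938. Change: 20.2938 − 9.5401 = 10.7537.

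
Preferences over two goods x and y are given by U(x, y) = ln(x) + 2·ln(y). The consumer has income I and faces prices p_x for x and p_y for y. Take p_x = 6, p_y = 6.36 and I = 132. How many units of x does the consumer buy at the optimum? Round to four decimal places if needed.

Demand: x*(p_x,p_y,I) = 1/3·I/p_x and y* = 2/3·I/p_y.
At p_x=6, p_y=6.36, I=132: x* = 1/3·132/6 = 7.3333.

x* = 7.3333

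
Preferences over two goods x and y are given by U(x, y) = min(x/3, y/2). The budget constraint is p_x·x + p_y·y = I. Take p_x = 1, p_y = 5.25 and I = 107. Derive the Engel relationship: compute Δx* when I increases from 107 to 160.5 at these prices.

Δx* = 11.8889

With perfect complements, no substitution: consume in ratio x:y = 3:2.
Budget: p_x·x + p_y·(2/3)·x = I, so (3·p_x + 2·p_y)·x = 3·I.
Demand: x*(p_x,p_y,I) = 3·I/(3·p_x + 2·p_y), y* = 2·I/(3·p_x + 2·p_y).
Here 3·1 + 2·5.25 = 13.5, giving x* = 23.7778.
At I' = 160.5: x* = 35.6667. Change: 35.6667 − 23.7778 = 11.8889.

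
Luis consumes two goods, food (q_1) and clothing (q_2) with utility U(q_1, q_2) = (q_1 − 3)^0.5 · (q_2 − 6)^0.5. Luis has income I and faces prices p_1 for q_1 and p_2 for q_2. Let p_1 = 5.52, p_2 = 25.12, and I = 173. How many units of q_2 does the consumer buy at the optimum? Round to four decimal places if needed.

MRS = (q_2−6)/(q_1−3). Tangency with p_1/p_2 gives q_2−6 = (p_1/p_2)·(q_1−3).
After buying the subsistence bundle (3, 6), a share 0.5 of the remaining income goes to q_1: q_1* = 3 + 0.5·(I − 3p_1 − 6p_2)/p_1.
Discretionary income = 173 − 3·5.52 − 6·25.12 = 5.72; q_2* = 6 + 0.5·5.72/25.12 = 6.1139.

q_2* = 6.1139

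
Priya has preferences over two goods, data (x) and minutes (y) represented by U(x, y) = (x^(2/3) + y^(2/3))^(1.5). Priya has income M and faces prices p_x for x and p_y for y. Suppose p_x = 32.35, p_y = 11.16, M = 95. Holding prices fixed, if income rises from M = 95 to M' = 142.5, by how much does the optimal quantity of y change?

Δy* = 3.8036

From the CES first-order condition, (y/x)^(1/3) = p_x/p_y.
Solve for the ratio: y/x = [p_x/p_y]^(3).
With the ratio pinned down, the budget gives x* = M/(p_x + p_y·(y/x)) and y* = (y/x)·x*.
Numerically y/x = 24.357363, so x* = 95/(32.35 + 11.16·24.357363) = 0.3123 and y* = 24.357363·0.3123 = 7.6072.
At M' = 142.5: y* = 11.4108. Change: 11.4108 − 7.6072 = 3.8036.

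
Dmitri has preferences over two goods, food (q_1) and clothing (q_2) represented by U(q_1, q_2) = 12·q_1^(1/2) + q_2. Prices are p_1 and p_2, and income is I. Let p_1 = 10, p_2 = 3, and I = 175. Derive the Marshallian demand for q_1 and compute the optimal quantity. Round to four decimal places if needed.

Set MRS = p_1/p_2: 6·q_1^(−1/2) = p_1/p_2.
Solve: √q_1 = 6·p_2/p_1, so q_1*(p_1,p_2) = (6·p_2/p_1)², and q_2* = (I − p_1·q_1*)/p_2.
Plugging in: q_1* = (6·3/10)² = 3.24.

q_1* = 3.24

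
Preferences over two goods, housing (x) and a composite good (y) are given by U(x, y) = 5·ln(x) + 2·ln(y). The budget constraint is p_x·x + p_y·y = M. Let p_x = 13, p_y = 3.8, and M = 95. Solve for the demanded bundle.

Demand: x*(p_x,p_y,M) = 5/7·M/p_x and y* = 2/7·M/p_y.
At p_x=13, p_y=3.8, M=95: x* = 5/7·95/13 = 5.2198, y* = 7.1429.

x* = 5.2198, y* = 7.1429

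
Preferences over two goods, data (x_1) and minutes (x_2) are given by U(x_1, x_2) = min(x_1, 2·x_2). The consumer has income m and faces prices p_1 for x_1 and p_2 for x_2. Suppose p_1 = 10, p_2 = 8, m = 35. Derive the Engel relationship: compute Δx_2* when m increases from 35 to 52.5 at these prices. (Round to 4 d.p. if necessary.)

Δx_2* = 0.625

Leontief preferences: the optimum is at the kink where x_1/2 = x_2/1, i.e. x_2 = (1/2)·x_1.
Budget: p_1·x_1 + p_2·(1/2)·x_1 = m, so (2·p_1 + p_2)·x_1 = 2·m.
Demand: x_1*(p_1,p_2,m) = 2·m/(2·p_1 + p_2), x_2* = m/(2·p_1 + p_2).
Here 2·10 + 8 = 28, giving x_2* = 1.25.
At m' = 52.5: x_2* = 1.875. Change: 1.875 − 1.25 = 0.625.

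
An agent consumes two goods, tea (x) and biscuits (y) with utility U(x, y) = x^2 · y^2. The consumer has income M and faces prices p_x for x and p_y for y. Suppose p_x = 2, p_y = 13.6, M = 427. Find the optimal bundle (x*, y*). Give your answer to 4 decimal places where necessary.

x* = 106.75, y* = 15.6985

Tangency: MRS = y/x = p_x/p_y.
Rearranging, p_y·y = p_x·x. Substituting into the budget gives p_x·x·(1 + 1) = M.
Demand: x*(p_x,p_y,M) = 0.5·M/p_x and y* = 0.5·M/p_y.
At p_x=2, p_y=13.6, M=427: x* = 0.5·427/2 = 106.75, y* = 15.6985.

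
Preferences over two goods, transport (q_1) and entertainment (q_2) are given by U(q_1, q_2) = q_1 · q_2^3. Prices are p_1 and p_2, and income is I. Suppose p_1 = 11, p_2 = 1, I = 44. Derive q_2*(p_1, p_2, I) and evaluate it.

Tangency: MRS = (1/3)·q_2/q_1 = p_1/p_2.
So p_2·q_2 = 3·p_1·q_1; combined with the budget, a share 0.25 of income goes to q_1.
Demand: q_1*(p_1,p_2,I) = 0.25·I/p_1 and q_2* = 0.75·I/p_2.
At p_1=11, p_2=1, I=44: q_2* = 0.75·44/1 = 33.

q_2* = 33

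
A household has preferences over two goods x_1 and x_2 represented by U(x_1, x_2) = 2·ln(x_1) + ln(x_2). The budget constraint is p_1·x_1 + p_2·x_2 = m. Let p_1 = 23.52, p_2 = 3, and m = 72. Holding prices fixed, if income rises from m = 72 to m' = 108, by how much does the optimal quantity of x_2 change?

Δx_2* = 4

Tangency: MRS = 2·x_2/x_1 = p_1/p_2.
So 2·p_2·x_2 = p_1·x_1; combined with the budget, a share 2/3 of income goes to x_1.
Demand: x_1*(p_1,p_2,m) = 2/3·m/p_1 and x_2* = 1/3·m/p_2.
At p_1=23.52, p_2=3, m=72: x_2* = 1/3·72/3 = 8.
At m' = 108: x_2* = 12. Change: 12 − 8 = 4.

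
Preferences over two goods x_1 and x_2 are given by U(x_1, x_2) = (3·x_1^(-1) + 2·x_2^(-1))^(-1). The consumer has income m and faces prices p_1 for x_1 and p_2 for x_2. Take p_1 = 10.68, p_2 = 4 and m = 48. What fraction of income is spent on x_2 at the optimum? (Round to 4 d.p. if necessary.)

MU_x_1 ∝ 3·x_1^(-2), MU_x_2 ∝ 2·x_2^(-2), so MRS = (3/2)·(x_2/x_1)^(2) = p_1/p_2.
Hence x_2/x_1 = ((2/3)·p_1/p_2)^(1/(2)), i.e. raised to the 0.5 power.
Substitute x_2 = (x_2/x_1)·x_1 into the budget: x_1* = m/(p_1 + p_2·(x_2/x_1)).
Numerically x_2/x_1 = 1.334166, so x_1* = 48/(10.68 + 4·1.334166) = 2.9969 and x_2* = 1.334166·2.9969 = 3.9983.
Expenditure on x_2: 4·3.9983 = 15.9933; share = 0.3332.

share on x_2 = 0.3332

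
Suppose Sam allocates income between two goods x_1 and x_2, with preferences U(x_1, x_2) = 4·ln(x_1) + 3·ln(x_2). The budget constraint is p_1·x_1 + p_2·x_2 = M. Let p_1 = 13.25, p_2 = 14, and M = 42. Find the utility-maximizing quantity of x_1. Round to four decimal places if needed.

At p_1=13.25, p_2=14, M=42: x_1* = 4/7·42/13.25 = 1.8113.

x_1* = 1.8113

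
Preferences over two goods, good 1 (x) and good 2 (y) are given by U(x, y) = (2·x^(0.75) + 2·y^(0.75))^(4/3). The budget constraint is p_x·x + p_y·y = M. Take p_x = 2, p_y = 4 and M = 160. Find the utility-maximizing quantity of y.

y* = 4.4444

From the CES first-order condition, (y/x)^(0.25) = p_x/p_y.
Hence y/x = (p_x/p_y)^(1/(0.25)), i.e. raised to the 4 power.
Substitute y = (y/x)·x into the budget: x* = M/(p_x + p_y·(y/x)).
Numerically y/x = 0.0625, so x* = 160/(2 + 4·0.0625) = 71.1111 and y* = 0.0625·71.1111 = 4.4444.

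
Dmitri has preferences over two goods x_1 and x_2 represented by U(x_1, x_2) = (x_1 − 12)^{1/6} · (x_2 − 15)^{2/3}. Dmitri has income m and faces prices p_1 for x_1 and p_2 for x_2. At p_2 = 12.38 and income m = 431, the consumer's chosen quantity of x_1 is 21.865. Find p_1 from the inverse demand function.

p_1 = 4

MRS = (1/4)·(x_2−15)/(x_1−12). Tangency with p_1/p_2 gives x_2−15 = 4·(p_1/p_2)·(x_1−12).
After buying the subsistence bundle (12, 15), a share 0.2 of the remaining income goes to x_1: x_1* = 12 + 0.2·(m − 12p_1 − 15p_2)/p_1.
Set x_1* = 21.865 in the demand function and solve for p_1: p_1 = 4.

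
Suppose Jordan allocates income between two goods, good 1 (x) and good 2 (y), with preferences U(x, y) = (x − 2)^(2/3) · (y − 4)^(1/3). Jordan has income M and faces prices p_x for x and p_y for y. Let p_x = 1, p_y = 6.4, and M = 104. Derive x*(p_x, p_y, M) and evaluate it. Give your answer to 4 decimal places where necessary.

Substituting into the budget: x* = 2 + 2/3·(M − 2·p_x − 4·p_y)/p_x, and y* = 4 + 1/3·(…)/p_y.
Discretionary income = 104 − 2·1 − 4·6.4 = 76.4; x* = 2 + 2/3·76.4/1 = 52.9333.

x* = 52.9333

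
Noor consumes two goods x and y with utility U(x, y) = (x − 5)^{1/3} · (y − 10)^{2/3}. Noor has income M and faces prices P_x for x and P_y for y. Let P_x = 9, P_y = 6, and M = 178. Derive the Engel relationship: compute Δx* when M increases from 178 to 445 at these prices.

Substituting into the budget: x* = 5 + 1/3·(M − 5·P_x − 10·P_y)/P_x, and y* = 10 + 2/3·(…)/P_y.
Discretionary income = 178 − 5·9 − 10·6 = 73; x* = 5 + 1/3·73/9 = 7.7037.
At M' = 445: x* = 17.5926. Change: 17.5926 − 7.7037 = 9.8889.

Δx* = 9.8889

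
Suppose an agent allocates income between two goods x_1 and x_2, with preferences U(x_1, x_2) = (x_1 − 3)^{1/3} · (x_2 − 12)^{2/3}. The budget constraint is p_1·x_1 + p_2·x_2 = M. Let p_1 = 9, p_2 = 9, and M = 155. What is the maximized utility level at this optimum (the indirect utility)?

V = 1.1759

MRS = (1/2)·(x_2−12)/(x_1−3). Tangency with p_1/p_2 gives x_2−12 = 2·(p_1/p_2)·(x_1−3).
After buying the subsistence bundle (3, 12), a share 1/3 of the remaining income goes to x_1: x_1* = 3 + 1/3·(M − 3p_1 − 12p_2)/p_1.
Discretionary income = 155 − 3·9 − 12·9 = 20; x_1* = 3 + 1/3·20/9 = 3.7407; x_2* = 12 + 2/3·20/9 = 13.4815.
Utility at the optimum: U(3.7407, 13.4815) = 1.1759.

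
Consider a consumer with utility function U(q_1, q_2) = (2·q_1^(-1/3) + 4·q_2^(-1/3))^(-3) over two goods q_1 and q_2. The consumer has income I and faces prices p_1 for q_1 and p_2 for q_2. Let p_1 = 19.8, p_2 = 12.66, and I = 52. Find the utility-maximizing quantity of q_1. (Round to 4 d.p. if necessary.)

q_1* = 1.0489

MU_q_1 ∝ 2·q_1^(-4/3), MU_q_2 ∝ 4·q_2^(-4/3), so MRS = (1/2)·(q_2/q_1)^(4/3) = p_1/p_2.
Hence q_2/q_1 = (2·p_1/p_2)^(1/(4/3)), i.e. raised to the 0.75 power.
Substitute q_2 = (q_2/q_1)·q_1 into the budget: q_1* = I/(p_1 + p_2·(q_2/q_1)).
Numerically q_2/q_1 = 2.352048, so q_1* = 52/(19.8 + 12.66·2.352048) = 1.0489.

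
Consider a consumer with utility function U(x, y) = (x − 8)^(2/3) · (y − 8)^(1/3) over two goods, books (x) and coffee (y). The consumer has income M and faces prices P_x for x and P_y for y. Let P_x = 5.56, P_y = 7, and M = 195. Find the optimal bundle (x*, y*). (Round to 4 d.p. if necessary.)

MRS = 2·(y−8)/(x−8). Tangency with P_x/P_y gives y−8 = (1/2)·(P_x/P_y)·(x−8).
After buying the subsistence bundle (8, 8), a share 2/3 of the remaining income goes to x: x* = 8 + 2/3·(M − 8P_x − 8P_y)/P_x.
Discretionary income = 195 − 8·5.56 − 8·7 = 94.52; x* = 8 + 2/3·94.52/5.56 = 19.3333; y* = 8 + 1/3·94.52/7 = 12.501.

x* = 19.3333, y* = 12.501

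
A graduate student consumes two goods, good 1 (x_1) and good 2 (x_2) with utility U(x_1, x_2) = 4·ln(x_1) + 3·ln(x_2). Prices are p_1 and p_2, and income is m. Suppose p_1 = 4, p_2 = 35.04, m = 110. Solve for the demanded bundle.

x_1* = 15.7143, x_2* = 1.3454

The MRS is (4/3)·x_2/x_1. Set MRS = p_1/p_2.
Rearranging, p_2·x_2 = (3/4)·p_1·x_1. Substituting into the budget gives p_1·x_1·(1 + (3/4)) = m.
Demand: x_1*(p_1,p_2,m) = 4/7·m/p_1 and x_2* = 3/7·m/p_2.
At p_1=4, p_2=35.04, m=110: x_1* = 4/7·110/4 = 15.7143, x_2* = 1.3454.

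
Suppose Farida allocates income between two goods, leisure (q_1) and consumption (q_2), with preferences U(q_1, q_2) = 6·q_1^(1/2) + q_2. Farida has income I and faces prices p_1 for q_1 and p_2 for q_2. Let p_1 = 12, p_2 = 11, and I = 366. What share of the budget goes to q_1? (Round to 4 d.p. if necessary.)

MU_q_1 = 3/√q_1, MU_q_2 = 1. Tangency: 3/√q_1 = p_1/p_2.
Solve: √q_1 = 3·p_2/p_1, so q_1*(p_1,p_2) = (3·p_2/p_1)², and q_2* = (I − p_1·q_1*)/p_2.
Plugging in: q_1* = (3·11/12)² = 7.5625, q_2* = 25.0227.
Expenditure on q_1: 12·7.5625 = 90.75; share = 0.248.

share on q_1 = 0.248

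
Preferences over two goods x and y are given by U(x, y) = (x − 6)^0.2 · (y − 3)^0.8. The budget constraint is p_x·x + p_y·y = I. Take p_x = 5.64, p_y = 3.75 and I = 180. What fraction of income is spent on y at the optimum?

share on y = 0.6621

Let x' = x−6, y' = y−3. MRS = (1/4)·y'/x' = p_x/p_y.
After buying the subsistence bundle (6, 3), a share 0.2 of the remaining income goes to x: x* = 6 + 0.2·(I − 6p_x − 3p_y)/p_x.
Discretionary income = 180 − 6·5.64 − 3·3.75 = 134.91; x* = 6 + 0.2·134.91/5.64 = 10.784; y* = 3 + 0.8·134.91/3.75 = 31.7808.
Expenditure on y: 3.75·31.7808 = 119.178; share = 0.6621.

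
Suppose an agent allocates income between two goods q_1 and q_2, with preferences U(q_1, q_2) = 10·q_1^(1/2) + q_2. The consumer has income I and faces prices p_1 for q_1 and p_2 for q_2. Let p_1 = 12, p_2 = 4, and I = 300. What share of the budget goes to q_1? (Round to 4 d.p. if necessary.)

share on q_1 = 0.1111

Thus q_1* = (5·p_2/p_1)² — independent of I — with the rest of income spent on q_2.
Plugging in: q_1* = (5·4/12)² = 2.7778, q_2* = 66.6667.
Expenditure on q_1: 12·2.7778 = 33.3333; share = 0.1111.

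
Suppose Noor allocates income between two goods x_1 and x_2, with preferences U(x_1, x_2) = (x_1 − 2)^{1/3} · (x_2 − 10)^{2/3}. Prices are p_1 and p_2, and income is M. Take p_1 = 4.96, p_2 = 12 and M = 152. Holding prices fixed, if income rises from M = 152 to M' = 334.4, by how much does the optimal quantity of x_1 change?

Discretionary income = 152 − 2·4.96 − 10·12 = 22.08; x_1* = 2 + 1/3·22.08/4.96 = 3.4839.
At M' = 334.4: x_1* = 15.7419. Change: 15.7419 − 3.4839 = 12.2581.

Δx_1* = 12.2581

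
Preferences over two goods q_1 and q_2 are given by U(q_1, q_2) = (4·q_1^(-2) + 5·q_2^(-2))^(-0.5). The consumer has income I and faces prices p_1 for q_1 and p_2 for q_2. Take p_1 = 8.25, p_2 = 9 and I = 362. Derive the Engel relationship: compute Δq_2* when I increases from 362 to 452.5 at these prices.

Δq_2* = 5.3601

From the CES first-order condition, (4/5)·(q_2/q_1)^(3) = p_1/p_2.
Hence q_2/q_1 = ((5/4)·p_1/p_2)^(1/(3)), i.e. raised to the 1/3 power.
Substitute q_2 = (q_2/q_1)·q_1 into the budget: q_1* = I/(p_1 + p_2·(q_2/q_1)).
Numerically q_2/q_1 = 1.046423, so q_1* = 362/(8.25 + 9·1.046423) = 20.4892 and q_2* = 1.046423·20.4892 = 21.4404.
At I' = 452.5: q_2* = 26.8005. Change: 26.8005 − 21.4404 = 5.3601.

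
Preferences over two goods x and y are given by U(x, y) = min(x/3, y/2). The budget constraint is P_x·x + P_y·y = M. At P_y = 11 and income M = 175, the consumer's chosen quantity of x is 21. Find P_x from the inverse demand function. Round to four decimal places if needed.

Leontief preferences: the optimum is at the kink where x/3 = y/2, i.e. y = (2/3)·x.
Budget: P_x·x + P_y·(2/3)·x = M, so (3·P_x + 2·P_y)·x = 3·M.
Demand: x*(P_x,P_y,M) = 3·M/(3·P_x + 2·P_y), y* = 2·M/(3·P_x + 2·P_y).
Set x* = 21 in the demand function and solve for P_x: P_x = 1.

P_x = 1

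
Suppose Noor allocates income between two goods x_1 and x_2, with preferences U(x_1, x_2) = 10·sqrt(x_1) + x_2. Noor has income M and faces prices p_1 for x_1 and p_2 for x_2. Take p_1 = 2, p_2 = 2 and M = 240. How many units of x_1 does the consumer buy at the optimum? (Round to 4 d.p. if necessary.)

x_1* = 25

Utility is quasi-linear in x_2; the FOC for x_1 is 5/√x_1 = p_1/p_2.
Thus x_1* = (5·p_2/p_1)² — independent of M — with the rest of income spent on x_2.
Plugging in: x_1* = (5·2/2)² = 25.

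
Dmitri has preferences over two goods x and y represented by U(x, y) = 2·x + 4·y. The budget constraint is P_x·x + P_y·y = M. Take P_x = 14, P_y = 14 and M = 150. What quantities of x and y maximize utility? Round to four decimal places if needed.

x* = 0, y* = 10.7143

y gives more utility per dollar, so spend all income on y: y* = M/P_y, x* = 0.
Numerically: x* = 0, y* = 10.7143.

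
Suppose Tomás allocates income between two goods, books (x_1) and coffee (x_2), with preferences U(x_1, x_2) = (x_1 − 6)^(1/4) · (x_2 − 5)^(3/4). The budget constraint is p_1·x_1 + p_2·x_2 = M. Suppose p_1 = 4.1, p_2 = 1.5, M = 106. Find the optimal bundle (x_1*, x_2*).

This is Cobb-Douglas in (x_1−6, x_2−5): tangency gives 0.25·p_2·(x_2−5) = 0.75·p_1·(x_1−6).
Substituting into the budget: x_1* = 6 + 0.25·(M − 6·p_1 − 5·p_2)/p_1, and x_2* = 5 + 0.75·(…)/p_2.
Discretionary income = 106 − 6·4.1 − 5·1.5 = 73.9; x_1* = 6 + 0.25·73.9/4.1 = 10.5061; x_2* = 5 + 0.75·73.9/1.5 = 41.95.

x_1* = 10.5061, x_2* = 41.95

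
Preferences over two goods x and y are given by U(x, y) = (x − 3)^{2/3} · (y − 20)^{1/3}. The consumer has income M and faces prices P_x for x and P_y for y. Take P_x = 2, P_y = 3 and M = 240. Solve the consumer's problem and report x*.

This is Cobb-Douglas in (x−3, y−20): tangency gives 2/3·P_y·(y−20) = 1/3·P_x·(x−3).
After buying the subsistence bundle (3, 20), a share 2/3 of the remaining income goes to x: x* = 3 + 2/3·(M − 3P_x − 20P_y)/P_x.
Discretionary income = 240 − 3·2 − 20·3 = 174; x* = 3 + 2/3·174/2 = 61.

x* = 61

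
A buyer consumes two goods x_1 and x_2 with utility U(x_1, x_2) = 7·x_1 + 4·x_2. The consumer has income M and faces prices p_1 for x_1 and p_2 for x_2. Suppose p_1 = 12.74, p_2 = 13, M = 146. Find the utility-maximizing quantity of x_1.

x_1* = 11.46

Numerically: x_1* = 11.46, x_2* = 0.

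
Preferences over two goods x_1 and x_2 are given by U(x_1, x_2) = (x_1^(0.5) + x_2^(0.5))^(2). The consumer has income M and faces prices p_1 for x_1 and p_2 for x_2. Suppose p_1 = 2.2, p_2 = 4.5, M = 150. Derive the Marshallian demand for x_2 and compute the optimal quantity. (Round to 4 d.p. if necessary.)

x_2* = 10.9453

MU_x_1 ∝ x_1^(-0.5), MU_x_2 ∝ x_2^(-0.5), so MRS = (x_2/x_1)^(0.5) = p_1/p_2.
Hence x_2/x_1 = (p_1/p_2)^(1/(0.5)), i.e. raised to the 2 power.
With the ratio pinned down, the budget gives x_1* = M/(p_1 + p_2·(x_2/x_1)) and x_2* = (x_2/x_1)·x_1*.
Numerically x_2/x_1 = 0.239012, so x_1* = 150/(2.2 + 4.5·0.239012) = 45.7938 and x_2* = 0.239012·45.7938 = 10.9453.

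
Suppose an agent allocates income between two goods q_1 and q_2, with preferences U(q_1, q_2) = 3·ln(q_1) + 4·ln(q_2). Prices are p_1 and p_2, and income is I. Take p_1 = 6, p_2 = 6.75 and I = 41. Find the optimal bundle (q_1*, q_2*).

The MRS is (3/4)·q_2/q_1. Set MRS = p_1/p_2.
Rearranging, p_2·q_2 = (4/3)·p_1·q_1. Substituting into the budget gives p_1·q_1·(1 + (4/3)) = I.
Demand: q_1*(p_1,p_2,I) = 3/7·I/p_1 and q_2* = 4/7·I/p_2.
At p_1=6, p_2=6.75, I=41: q_1* = 3/7·41/6 = 2.9286, q_2* = 3.4709.

q_1* = 2.9286, q_2* = 3.4709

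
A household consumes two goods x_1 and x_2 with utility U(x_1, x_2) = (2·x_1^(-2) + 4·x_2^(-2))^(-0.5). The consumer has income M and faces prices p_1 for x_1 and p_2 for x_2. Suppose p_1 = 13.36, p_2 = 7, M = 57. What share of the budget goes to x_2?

MU_x_1 ∝ 2·x_1^(-3), MU_x_2 ∝ 4·x_2^(-3), so MRS = (1/2)·(x_2/x_1)^(3) = p_1/p_2.
Solve for the ratio: x_2/x_1 = [2·p_1/p_2]^(1/3).
With the ratio pinned down, the budget gives x_1* = M/(p_1 + p_2·(x_2/x_1)) and x_2* = (x_2/x_1)·x_1*.
Numerically x_2/x_1 = 1.562834, so x_1* = 57/(13.36 + 7·1.562834) = 2.3457 and x_2* = 1.562834·2.3457 = 3.6659.
Expenditure on x_2: 7·3.6659 = 25.6615; share = 0.4502.

share on x_2 = 0.4502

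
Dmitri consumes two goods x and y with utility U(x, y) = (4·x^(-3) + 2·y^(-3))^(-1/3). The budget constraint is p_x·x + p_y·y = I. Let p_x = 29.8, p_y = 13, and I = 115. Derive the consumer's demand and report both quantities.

Numerically y/x = 1.034691, so x* = 115/(29.8 + 13·1.034691) = 2.6589 and y* = 1.034691·2.6589 = 2.7511.

x* = 2.6589, y* = 2.7511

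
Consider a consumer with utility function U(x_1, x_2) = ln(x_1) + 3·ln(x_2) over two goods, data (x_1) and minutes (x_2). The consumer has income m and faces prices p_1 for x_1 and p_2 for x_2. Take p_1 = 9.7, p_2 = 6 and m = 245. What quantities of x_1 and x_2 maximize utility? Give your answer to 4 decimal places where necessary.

The MRS is (1/3)·x_2/x_1. Set MRS = p_1/p_2.
So p_2·x_2 = 3·p_1·x_1; combined with the budget, a share 0.25 of income goes to x_1.
Demand: x_1*(p_1,p_2,m) = 0.25·m/p_1 and x_2* = 0.75·m/p_2.
At p_1=9.7, p_2=6, m=245: x_1* = 0.25·245/9.7 = 6.3144, x_2* = 30.625.

x_1* = 6.3144, x_2* = 30.625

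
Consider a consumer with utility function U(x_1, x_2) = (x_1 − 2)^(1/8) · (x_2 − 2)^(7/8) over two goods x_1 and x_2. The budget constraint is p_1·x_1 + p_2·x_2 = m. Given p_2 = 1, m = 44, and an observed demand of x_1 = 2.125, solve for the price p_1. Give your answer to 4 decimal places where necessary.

p_1 = 14

MRS = (1/7)·(x_2−2)/(x_1−2). Tangency with p_1/p_2 gives x_2−2 = 7·(p_1/p_2)·(x_1−2).
Substituting into the budget: x_1* = 2 + 0.125·(m − 2·p_1 − 2·p_2)/p_1, and x_2* = 2 + 0.875·(…)/p_2.
Set x_1* = 2.125 in the demand function and solve for p_1: p_1 = 14.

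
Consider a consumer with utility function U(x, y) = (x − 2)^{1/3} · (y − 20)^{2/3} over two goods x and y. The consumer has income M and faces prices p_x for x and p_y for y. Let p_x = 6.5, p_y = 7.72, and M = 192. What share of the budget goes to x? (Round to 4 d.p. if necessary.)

This is Cobb-Douglas in (x−2, y−20): tangency gives 1/3·p_y·(y−20) = 2/3·p_x·(x−2).
After buying the subsistence bundle (2, 20), a share 1/3 of the remaining income goes to x: x* = 2 + 1/3·(M − 2p_x − 20p_y)/p_x.
Discretionary income = 192 − 2·6.5 − 20·7.72 = 24.6; x* = 2 + 1/3·24.6/6.5 = 3.2615; y* = 20 + 2/3·24.6/7.72 = 22.1244.
Expenditure on x: 6.5·3.2615 = 21.2; share = 0.1104.

share on x = 0.1104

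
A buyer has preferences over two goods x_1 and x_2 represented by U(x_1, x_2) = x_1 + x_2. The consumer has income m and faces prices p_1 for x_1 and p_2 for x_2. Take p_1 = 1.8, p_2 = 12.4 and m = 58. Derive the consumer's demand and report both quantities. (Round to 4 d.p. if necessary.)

x_1* = 32.2222, x_2* = 0

x_1 gives more utility per dollar, so spend all income on x_1: x_1* = m/p_1, x_2* = 0.
Numerically: x_1* = 32.2222, x_2* = 0.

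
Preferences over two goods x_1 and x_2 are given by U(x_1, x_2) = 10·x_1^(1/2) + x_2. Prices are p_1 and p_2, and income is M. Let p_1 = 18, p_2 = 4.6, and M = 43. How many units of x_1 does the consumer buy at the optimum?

x_1* = 1.6327

MU_x_1 = 5/√x_1, MU_x_2 = 1. Tangency: 5/√x_1 = p_1/p_2.
Solve: √x_1 = 5·p_2/p_1, so x_1*(p_1,p_2) = (5·p_2/p_1)², and x_2* = (M − p_1·x_1*)/p_2.
Plugging in: x_1* = (5·4.6/18)² = 1.6327.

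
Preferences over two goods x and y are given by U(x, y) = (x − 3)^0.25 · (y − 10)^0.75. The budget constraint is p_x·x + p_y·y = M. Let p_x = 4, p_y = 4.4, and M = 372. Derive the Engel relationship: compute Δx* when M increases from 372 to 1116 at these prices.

MRS = (1/3)·(y−10)/(x−3). Tangency with p_x/p_y gives y−10 = 3·(p_x/p_y)·(x−3).
After buying the subsistence bundle (3, 10), a share 0.25 of the remaining income goes to x: x* = 3 + 0.25·(M − 3p_x − 10p_y)/p_x.
Discretionary income = 372 − 3·4 − 10·4.4 = 316; x* = 3 + 0.25·316/4 = 22.75.
At M' = 1116: x* = 69.25. Change: 69.25 − 22.75 = 46.5.

Δx* = 46.5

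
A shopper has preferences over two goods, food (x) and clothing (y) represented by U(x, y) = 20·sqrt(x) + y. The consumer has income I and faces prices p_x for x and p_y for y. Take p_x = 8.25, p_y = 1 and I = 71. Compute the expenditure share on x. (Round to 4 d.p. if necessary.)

MU_x = 10/√x, MU_y = 1. Tangency: 10/√x = p_x/p_y.
Solve: √x = 10·p_y/p_x, so x*(p_x,p_y) = (10·p_y/p_x)², and y* = (I − p_x·x*)/p_y.
Plugging in: x* = (10·1/8.25)² = 1.4692, y* = 58.8788.
Expenditure on x: 8.25·1.4692 = 12.1212; share = 0.1707.

share on x = 0.1707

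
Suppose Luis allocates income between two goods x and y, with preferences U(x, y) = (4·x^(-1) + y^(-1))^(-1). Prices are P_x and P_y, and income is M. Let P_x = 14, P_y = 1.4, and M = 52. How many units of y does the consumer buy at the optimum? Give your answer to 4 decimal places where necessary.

MRS = MU_x/MU_y = 4·(y/x)^(2). Set equal to P_x/P_y.
Solve for the ratio: y/x = [(1/4)·P_x/P_y]^(0.5).
With the ratio pinned down, the budget gives x* = M/(P_x + P_y·(y/x)) and y* = (y/x)·x*.
Numerically y/x = 1.581139, so x* = 52/(14 + 1.4·1.581139) = 3.2072 and y* = 1.581139·3.2072 = 5.071.

y* = 5.071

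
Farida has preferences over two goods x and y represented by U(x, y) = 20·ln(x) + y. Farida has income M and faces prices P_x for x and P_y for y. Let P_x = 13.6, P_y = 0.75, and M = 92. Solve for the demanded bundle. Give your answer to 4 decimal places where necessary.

MU_x = 20/x, MU_y = 1. Tangency: 20/x = P_x/P_y.
So x*(P_x,P_y) = 20·P_y/P_x, independent of income; and y* = (M − 20·P_y)/P_y.
At the given prices: x* = 20·0.75/13.6 = 1.1029, and y* = 102.6667.

x* = 1.1029, y* = 102.6667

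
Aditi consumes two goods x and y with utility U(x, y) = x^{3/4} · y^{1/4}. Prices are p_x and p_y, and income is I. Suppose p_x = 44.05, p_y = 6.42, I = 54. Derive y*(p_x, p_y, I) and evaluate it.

y* = 2.1028

Tangency: MRS = 3·y/x = p_x/p_y.
So 0.75·p_y·y = 0.25·p_x·x; combined with the budget, a share 0.75 of income goes to x.
Demand: x*(p_x,p_y,I) = 0.75·I/p_x and y* = 0.25·I/p_y.
At p_x=44.05, p_y=6.42, I=54: y* = 0.25·54/6.42 = 2.1028.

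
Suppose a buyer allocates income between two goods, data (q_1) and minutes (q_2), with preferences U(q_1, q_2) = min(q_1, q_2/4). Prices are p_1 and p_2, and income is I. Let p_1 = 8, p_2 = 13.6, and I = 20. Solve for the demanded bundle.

q_1* = 0.3205, q_2* = 1.2821

Leontief preferences: the optimum is at the kink where q_1/1 = q_2/4, i.e. q_2 = 4·q_1.
Budget: p_1·q_1 + p_2·4·q_1 = I, so (p_1 + 4·p_2)·q_1 = I.
Demand: q_1*(p_1,p_2,I) = I/(p_1 + 4·p_2), q_2* = 4·I/(p_1 + 4·p_2).
Here 8 + 4·13.6 = 62.4, giving q_1* = 0.3205 and q_2* = 1.2821.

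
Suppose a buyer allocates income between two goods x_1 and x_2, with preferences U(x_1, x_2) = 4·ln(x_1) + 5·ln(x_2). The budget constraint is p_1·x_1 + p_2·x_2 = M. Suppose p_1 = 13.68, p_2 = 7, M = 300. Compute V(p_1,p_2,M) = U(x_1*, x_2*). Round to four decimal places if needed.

V = 24.9581

MU_x_1/MU_x_2 = (4·x_2)/(5·x_1); tangency sets this equal to p_1/p_2.
So 4·p_2·x_2 = 5·p_1·x_1; combined with the budget, a share 4/9 of income goes to x_1.
Demand: x_1*(p_1,p_2,M) = 4/9·M/p_1 and x_2* = 5/9·M/p_2.
At p_1=13.68, p_2=7, M=300: x_1* = 4/9·300/13.68 = 9.7466, x_2* = 23.8095.
Utility at the optimum: U(9.7466, 23.8095) = 24.9581.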